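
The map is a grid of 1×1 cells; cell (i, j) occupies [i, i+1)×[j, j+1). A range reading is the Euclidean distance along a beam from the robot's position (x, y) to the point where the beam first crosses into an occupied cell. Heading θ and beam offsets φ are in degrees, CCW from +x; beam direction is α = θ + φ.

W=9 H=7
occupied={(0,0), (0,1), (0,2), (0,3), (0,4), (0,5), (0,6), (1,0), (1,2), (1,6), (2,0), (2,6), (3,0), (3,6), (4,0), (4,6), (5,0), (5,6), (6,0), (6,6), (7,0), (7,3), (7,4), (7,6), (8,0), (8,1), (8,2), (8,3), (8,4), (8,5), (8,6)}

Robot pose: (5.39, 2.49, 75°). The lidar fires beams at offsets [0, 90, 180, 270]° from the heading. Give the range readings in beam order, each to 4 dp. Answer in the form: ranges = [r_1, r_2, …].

ranges = [3.6338, 4.5449, 1.5426, 2.7021]

beam 1: φ=0°, α=75°
  dir = (cos 75°, sin 75°) = (0.2588, 0.9659); from cell (5,2)
  next x-line at t=2.3569, next y-line at t=0.5280; Δt_x=3.8637, Δt_y=1.0353
    y: enter (5,3) at t=0.5280
    y: enter (5,4) at t=1.5633
    x: enter (6,4) at t=2.3569
    y: enter (6,5) at t=2.5985
    y: enter (6,6) at t=3.6338 ← occupied
  → r_1 = 3.6338
beam 2: φ=90°, α=165°
  dir = (cos 165°, sin 165°) = (-0.9659, 0.2588); from cell (5,2)
  next x-line at t=0.4038, next y-line at t=1.9705; Δt_x=1.0353, Δt_y=3.8637
    x: enter (4,2) at t=0.4038
    x: enter (3,2) at t=1.4390
    y: enter (3,3) at t=1.9705
    x: enter (2,3) at t=2.4743
    x: enter (1,3) at t=3.5096
    x: enter (0,3) at t=4.5449 ← occupied
  → r_2 = 4.5449
beam 3: φ=180°, α=255°
  dir = (cos 255°, sin 255°) = (-0.2588, -0.9659); from cell (5,2)
  next x-line at t=1.5068, next y-line at t=0.5073; Δt_x=3.8637, Δt_y=1.0353
    y: enter (5,1) at t=0.5073
    x: enter (4,1) at t=1.5068
    y: enter (4,0) at t=1.5426 ← occupied
  → r_3 = 1.5426
beam 4: φ=270°, α=345°
  dir = (cos 345°, sin 345°) = (0.9659, -0.2588); from cell (5,2)
  next x-line at t=0.6315, next y-line at t=1.8932; Δt_x=1.0353, Δt_y=3.8637
    x: enter (6,2) at t=0.6315
    x: enter (7,2) at t=1.6668
    y: enter (7,1) at t=1.8932
    x: enter (8,1) at t=2.7021 ← occupied
  → r_4 = 2.7021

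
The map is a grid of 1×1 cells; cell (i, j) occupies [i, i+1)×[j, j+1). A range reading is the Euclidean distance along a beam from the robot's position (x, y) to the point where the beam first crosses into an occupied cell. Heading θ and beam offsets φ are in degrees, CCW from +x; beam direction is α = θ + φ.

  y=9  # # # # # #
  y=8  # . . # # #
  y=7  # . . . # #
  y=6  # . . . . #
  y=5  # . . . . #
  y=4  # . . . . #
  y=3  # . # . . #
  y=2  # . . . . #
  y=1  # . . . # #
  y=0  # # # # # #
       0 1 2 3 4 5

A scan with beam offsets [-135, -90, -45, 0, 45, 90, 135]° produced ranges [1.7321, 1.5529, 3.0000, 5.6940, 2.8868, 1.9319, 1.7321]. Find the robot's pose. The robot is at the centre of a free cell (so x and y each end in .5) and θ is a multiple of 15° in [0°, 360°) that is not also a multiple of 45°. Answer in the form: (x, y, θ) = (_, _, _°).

The pose lattice has 27·16 = 432 candidates. Test each by forward raycasting.
  (2.5, 4.5, 15°): beam 1 = 0.5774 ≠ 1.7321 ✗
  (2.5, 2.5, 30°): beam 1 = 1.5529 ≠ 1.7321 ✗
  (2.5, 7.5, 285°): beam 4 = 5.7956 ≠ 5.6940 ✗
  (4.5, 5.5, 15°): beam 1 = 5.1962 ≠ 1.7321 ✗
  (2.5, 5.5, 30°): beam 1 = 1.5529 ≠ 1.7321 ✗
  …
  (2.5, 6.5, 285°): r_1=1.7321, r_2=1.5529, r_3=3.0000, r_4=5.6940, r_5=2.8868, r_6=1.9319, r_7=1.7321 — all match ✓
Unique over the lattice → pose = (2.5, 6.5, 285°).

(x, y, θ) = (2.5, 6.5, 285°)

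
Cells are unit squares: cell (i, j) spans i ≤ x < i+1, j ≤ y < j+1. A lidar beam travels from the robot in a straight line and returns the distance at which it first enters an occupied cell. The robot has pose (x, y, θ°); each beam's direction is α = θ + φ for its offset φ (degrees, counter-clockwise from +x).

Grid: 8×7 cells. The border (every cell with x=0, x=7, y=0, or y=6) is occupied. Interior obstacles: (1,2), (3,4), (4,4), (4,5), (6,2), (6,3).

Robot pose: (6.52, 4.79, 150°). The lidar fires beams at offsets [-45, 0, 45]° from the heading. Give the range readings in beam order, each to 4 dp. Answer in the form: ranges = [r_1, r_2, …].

ranges = [1.2527, 1.7551, 1.5736]

beam 1: φ=-45°, α=105°
  dir = (cos 105°, sin 105°) = (-0.2588, 0.9659); from cell (6,4)
  next x-line at t=2.0091, next y-line at t=0.2174; Δt_x=3.8637, Δt_y=1.0353
    y: enter (6,5) at t=0.2174
    y: enter (6,6) at t=1.2527 ← occupied
  → r_1 = 1.2527
beam 2: φ=0°, α=150°
  dir = (cos 150°, sin 150°) = (-0.8660, 0.5000); from cell (6,4)
  next x-line at t=0.6004, next y-line at t=0.4200; Δt_x=1.1547, Δt_y=2.0000
    y: enter (6,5) at t=0.4200
    x: enter (5,5) at t=0.6004
    x: enter (4,5) at t=1.7551 ← occupied
  → r_2 = 1.7551
beam 3: φ=45°, α=195°
  dir = (cos 195°, sin 195°) = (-0.9659, -0.2588); from cell (6,4)
  next x-line at t=0.5383, next y-line at t=3.0523; Δt_x=1.0353, Δt_y=3.8637
    x: enter (5,4) at t=0.5383
    x: enter (4,4) at t=1.5736 ← occupied
  → r_3 = 1.5736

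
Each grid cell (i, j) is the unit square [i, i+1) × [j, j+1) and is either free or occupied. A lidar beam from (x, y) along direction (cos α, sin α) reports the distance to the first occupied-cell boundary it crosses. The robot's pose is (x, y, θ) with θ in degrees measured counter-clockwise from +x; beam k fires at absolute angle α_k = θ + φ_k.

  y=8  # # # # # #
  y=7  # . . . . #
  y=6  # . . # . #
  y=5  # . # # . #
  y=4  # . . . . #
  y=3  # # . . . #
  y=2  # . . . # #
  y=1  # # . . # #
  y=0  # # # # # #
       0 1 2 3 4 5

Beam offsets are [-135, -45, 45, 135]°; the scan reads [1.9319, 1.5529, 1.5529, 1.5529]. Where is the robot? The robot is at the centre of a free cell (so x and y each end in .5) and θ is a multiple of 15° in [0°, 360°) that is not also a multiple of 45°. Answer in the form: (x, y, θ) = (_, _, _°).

Enumerate (i+0.5, j+0.5, θ) over the 21 free cells and 16 admissible headings. For each, cast all 4 beams and compare to the given ranges.
  (1.5, 7.5, 285°): beam 1 = 0.5774 ≠ 1.9319 ✗
  (1.5, 4.5, 240°): beam 2 = 0.5176 ≠ 1.5529 ✗
  (2.5, 1.5, 240°): beam 2 = 0.5176 ≠ 1.5529 ✗
  (4.5, 3.5, 300°): beam 1 = 3.6235 ≠ 1.9319 ✗
  …
  (3.5, 3.5, 60°): r_1=1.9319, r_2=1.5529, r_3=1.5529, r_4=1.5529 — all match ✓
No second candidate reproduces the full scan.

(x, y, θ) = (3.5, 3.5, 60°)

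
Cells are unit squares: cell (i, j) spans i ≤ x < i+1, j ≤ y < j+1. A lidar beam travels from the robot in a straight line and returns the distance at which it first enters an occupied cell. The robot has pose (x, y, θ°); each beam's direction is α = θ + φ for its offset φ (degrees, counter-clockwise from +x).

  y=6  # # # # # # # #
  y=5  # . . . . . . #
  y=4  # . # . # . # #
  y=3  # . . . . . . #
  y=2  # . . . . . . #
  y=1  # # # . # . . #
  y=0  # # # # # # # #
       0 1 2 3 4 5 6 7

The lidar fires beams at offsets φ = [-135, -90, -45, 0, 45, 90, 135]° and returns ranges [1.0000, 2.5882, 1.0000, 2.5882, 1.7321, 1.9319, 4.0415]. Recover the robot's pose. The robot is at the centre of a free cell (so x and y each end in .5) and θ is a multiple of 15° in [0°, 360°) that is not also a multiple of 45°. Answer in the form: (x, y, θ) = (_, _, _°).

(x, y, θ) = (3.5, 3.5, 195°)

Candidates: 24 free-cell centres × 16 headings = 384 poses. Raycast each; keep the one whose scan matches to 4 dp.
  (1.5, 5.5, 165°): beam 2 = 0.5176 ≠ 2.5882 ✗
  (3.5, 2.5, 105°): beam 2 = 3.6235 ≠ 2.5882 ✗
  (5.5, 3.5, 210°): beam 1 = 2.5882 ≠ 1.0000 ✗
  (1.5, 3.5, 120°): beam 1 = 5.6940 ≠ 1.0000 ✗
  (6.5, 3.5, 60°): beam 1 = 1.9319 ≠ 1.0000 ✗
  …
  (3.5, 3.5, 195°): r_1=1.0000, r_2=2.5882, r_3=1.0000, r_4=2.5882, r_5=1.7321, r_6=1.9319, r_7=4.0415 — all match ✓
Unique over the lattice → pose = (3.5, 3.5, 195°).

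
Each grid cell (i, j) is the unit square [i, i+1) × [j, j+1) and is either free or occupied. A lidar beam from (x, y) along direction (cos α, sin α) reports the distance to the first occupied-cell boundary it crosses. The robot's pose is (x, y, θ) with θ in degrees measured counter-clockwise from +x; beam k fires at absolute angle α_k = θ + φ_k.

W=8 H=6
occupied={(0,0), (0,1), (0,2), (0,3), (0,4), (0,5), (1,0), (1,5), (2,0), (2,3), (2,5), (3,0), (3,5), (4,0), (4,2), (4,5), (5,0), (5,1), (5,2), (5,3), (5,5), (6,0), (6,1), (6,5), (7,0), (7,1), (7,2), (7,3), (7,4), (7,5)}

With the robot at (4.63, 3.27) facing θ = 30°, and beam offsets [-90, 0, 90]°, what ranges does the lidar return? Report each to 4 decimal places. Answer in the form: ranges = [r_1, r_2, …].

beam 1: φ=-90°, α=300°
  dir = (cos 300°, sin 300°) = (0.5000, -0.8660); from cell (4,3)
  next x-line at t=0.7400, next y-line at t=0.3118; Δt_x=2.0000, Δt_y=1.1547
    y: enter (4,2) at t=0.3118 ← occupied
  → r_1 = 0.3118
beam 2: φ=0°, α=30°
  dir = (cos 30°, sin 30°) = (0.8660, 0.5000); from cell (4,3)
  next x-line at t=0.4272, next y-line at t=1.4600; Δt_x=1.1547, Δt_y=2.0000
    x: enter (5,3) at t=0.4272 ← occupied
  → r_2 = 0.4272
beam 3: φ=90°, α=120°
  dir = (cos 120°, sin 120°) = (-0.5000, 0.8660); from cell (4,3)
  next x-line at t=1.2600, next y-line at t=0.8429; Δt_x=2.0000, Δt_y=1.1547
    y: enter (4,4) at t=0.8429
    x: enter (3,4) at t=1.2600
    y: enter (3,5) at t=1.9976 ← occupied
  → r_3 = 1.9976

ranges = [0.3118, 0.4272, 1.9976]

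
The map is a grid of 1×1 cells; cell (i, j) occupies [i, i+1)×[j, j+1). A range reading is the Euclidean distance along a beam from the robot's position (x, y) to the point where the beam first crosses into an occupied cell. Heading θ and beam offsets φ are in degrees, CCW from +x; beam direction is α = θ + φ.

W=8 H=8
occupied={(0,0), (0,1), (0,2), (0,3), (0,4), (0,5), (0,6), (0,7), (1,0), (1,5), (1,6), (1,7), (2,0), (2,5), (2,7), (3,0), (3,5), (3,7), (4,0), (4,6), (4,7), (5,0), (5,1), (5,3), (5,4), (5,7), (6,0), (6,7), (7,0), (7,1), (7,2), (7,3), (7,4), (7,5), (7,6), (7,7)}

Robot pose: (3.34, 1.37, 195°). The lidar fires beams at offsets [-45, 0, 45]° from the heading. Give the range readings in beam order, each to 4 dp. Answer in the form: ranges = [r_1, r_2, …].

ranges = [2.7020, 1.4296, 0.4272]

beam 1: φ=-45°, α=150°
  d=(-0.8660,0.5000)  start (3,1)  tX=0.3926 tY=1.2600  stride 1/|dx|=1.1547 1/|dy|=2.0000
    cross x-line → (2,1), t=0.3926
    cross y-line → (2,2), t=1.2600
    cross x-line → (1,2), t=1.5473
    cross x-line → (0,2), t=2.7020 (wall)
  → r_1 = 2.7020
beam 2: φ=0°, α=195°
  d=(-0.9659,-0.2588)  start (3,1)  tX=0.3520 tY=1.4296  stride 1/|dx|=1.0353 1/|dy|=3.8637
    cross x-line → (2,1), t=0.3520
    cross x-line → (1,1), t=1.3873
    cross y-line → (1,0), t=1.4296 (wall)
  → r_2 = 1.4296
beam 3: φ=45°, α=240°
  d=(-0.5000,-0.8660)  start (3,1)  tX=0.6800 tY=0.4272  stride 1/|dx|=2.0000 1/|dy|=1.1547
    cross y-line → (3,0), t=0.4272 (wall)
  → r_3 = 0.4272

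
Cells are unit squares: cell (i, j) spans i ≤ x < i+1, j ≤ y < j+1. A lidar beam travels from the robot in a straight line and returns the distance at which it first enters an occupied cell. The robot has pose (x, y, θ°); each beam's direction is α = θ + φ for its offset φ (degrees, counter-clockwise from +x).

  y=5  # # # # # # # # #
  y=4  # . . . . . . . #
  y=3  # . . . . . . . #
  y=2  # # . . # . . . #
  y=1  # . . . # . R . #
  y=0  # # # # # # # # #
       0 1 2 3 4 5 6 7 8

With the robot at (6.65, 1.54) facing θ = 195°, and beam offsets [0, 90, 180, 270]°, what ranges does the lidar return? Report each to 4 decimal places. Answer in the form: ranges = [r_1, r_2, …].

ranges = [1.7082, 0.5590, 1.3976, 3.5821]

beam 1: φ=0°, α=195°
  dir = (cos 195°, sin 195°) = (-0.9659, -0.2588); from cell (6,1)
  next x-line at t=0.6729, next y-line at t=2.0864; Δt_x=1.0353, Δt_y=3.8637
    x: enter (5,1) at t=0.6729
    x: enter (4,1) at t=1.7082 ← occupied
  → r_1 = 1.7082
beam 2: φ=90°, α=285°
  dir = (cos 285°, sin 285°) = (0.2588, -0.9659); from cell (6,1)
  next x-line at t=1.3523, next y-line at t=0.5590; Δt_x=3.8637, Δt_y=1.0353
    y: enter (6,0) at t=0.5590 ← occupied
  → r_2 = 0.5590
beam 3: φ=180°, α=15°
  dir = (cos 15°, sin 15°) = (0.9659, 0.2588); from cell (6,1)
  next x-line at t=0.3623, next y-line at t=1.7773; Δt_x=1.0353, Δt_y=3.8637
    x: enter (7,1) at t=0.3623
    x: enter (8,1) at t=1.3976 ← occupied
  → r_3 = 1.3976
beam 4: φ=270°, α=105°
  dir = (cos 105°, sin 105°) = (-0.2588, 0.9659); from cell (6,1)
  next x-line at t=2.5114, next y-line at t=0.4762; Δt_x=3.8637, Δt_y=1.0353
    y: enter (6,2) at t=0.4762
    y: enter (6,3) at t=1.5115
    x: enter (5,3) at t=2.5114
    y: enter (5,4) at t=2.5468
    y: enter (5,5) at t=3.5821 ← occupied
  → r_4 = 3.5821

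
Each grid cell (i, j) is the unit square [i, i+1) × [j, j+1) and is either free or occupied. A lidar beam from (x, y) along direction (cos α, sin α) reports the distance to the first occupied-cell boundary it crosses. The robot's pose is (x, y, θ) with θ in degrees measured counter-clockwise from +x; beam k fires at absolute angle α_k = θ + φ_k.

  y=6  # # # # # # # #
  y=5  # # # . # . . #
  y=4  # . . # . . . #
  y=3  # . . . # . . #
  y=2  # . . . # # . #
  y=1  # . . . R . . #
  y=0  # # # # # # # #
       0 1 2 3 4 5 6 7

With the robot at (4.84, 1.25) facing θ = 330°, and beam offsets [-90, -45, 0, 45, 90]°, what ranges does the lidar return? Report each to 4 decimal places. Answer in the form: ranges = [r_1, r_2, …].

ranges = [0.2887, 0.2588, 0.5000, 2.2362, 0.8660]

beam 1: φ=-90°, α=240°
  dir = (cos 240°, sin 240°) = (-0.5000, -0.8660); from cell (4,1)
  next x-line at t=1.6800, next y-line at t=0.2887; Δt_x=2.0000, Δt_y=1.1547
    y: enter (4,0) at t=0.2887 ← occupied
  → r_1 = 0.2887
beam 2: φ=-45°, α=285°
  dir = (cos 285°, sin 285°) = (0.2588, -0.9659); from cell (4,1)
  next x-line at t=0.6182, next y-line at t=0.2588; Δt_x=3.8637, Δt_y=1.0353
    y: enter (4,0) at t=0.2588 ← occupied
  → r_2 = 0.2588
beam 3: φ=0°, α=330°
  dir = (cos 330°, sin 330°) = (0.8660, -0.5000); from cell (4,1)
  next x-line at t=0.1848, next y-line at t=0.5000; Δt_x=1.1547, Δt_y=2.0000
    x: enter (5,1) at t=0.1848
    y: enter (5,0) at t=0.5000 ← occupied
  → r_3 = 0.5000
beam 4: φ=45°, α=15°
  dir = (cos 15°, sin 15°) = (0.9659, 0.2588); from cell (4,1)
  next x-line at t=0.1656, next y-line at t=2.8978; Δt_x=1.0353, Δt_y=3.8637
    x: enter (5,1) at t=0.1656
    x: enter (6,1) at t=1.2009
    x: enter (7,1) at t=2.2362 ← occupied
  → r_4 = 2.2362
beam 5: φ=90°, α=60°
  dir = (cos 60°, sin 60°) = (0.5000, 0.8660); from cell (4,1)
  next x-line at t=0.3200, next y-line at t=0.8660; Δt_x=2.0000, Δt_y=1.1547
    x: enter (5,1) at t=0.3200
    y: enter (5,2) at t=0.8660 ← occupied
  → r_5 = 0.8660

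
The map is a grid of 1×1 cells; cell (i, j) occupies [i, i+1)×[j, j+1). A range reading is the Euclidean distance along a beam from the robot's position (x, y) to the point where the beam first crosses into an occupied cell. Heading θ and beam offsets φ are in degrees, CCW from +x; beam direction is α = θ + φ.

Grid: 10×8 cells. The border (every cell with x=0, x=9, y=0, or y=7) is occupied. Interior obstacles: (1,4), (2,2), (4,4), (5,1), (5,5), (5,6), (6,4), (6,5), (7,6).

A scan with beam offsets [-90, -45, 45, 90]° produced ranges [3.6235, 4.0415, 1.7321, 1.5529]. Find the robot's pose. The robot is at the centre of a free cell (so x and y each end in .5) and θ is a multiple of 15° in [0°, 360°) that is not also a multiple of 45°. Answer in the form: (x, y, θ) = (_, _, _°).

(x, y, θ) = (8.5, 2.5, 195°)

Candidates: 39 free-cell centres × 16 headings = 624 poses. Raycast each; keep the one whose scan matches to 4 dp.
  (7.5, 3.5, 75°): beam 1 = 1.5529 ≠ 3.6235 ✗
  (3.5, 2.5, 75°): beam 1 = 1.9319 ≠ 3.6235 ✗
  (7.5, 1.5, 120°): beam 1 = 1.7321 ≠ 3.6235 ✗
  (8.5, 5.5, 15°): beam 1 = 1.9319 ≠ 3.6235 ✗
  …
  (8.5, 2.5, 195°): r_1=3.6235, r_2=4.0415, r_3=1.7321, r_4=1.5529 — all match ✓
Only this pose fits every beam.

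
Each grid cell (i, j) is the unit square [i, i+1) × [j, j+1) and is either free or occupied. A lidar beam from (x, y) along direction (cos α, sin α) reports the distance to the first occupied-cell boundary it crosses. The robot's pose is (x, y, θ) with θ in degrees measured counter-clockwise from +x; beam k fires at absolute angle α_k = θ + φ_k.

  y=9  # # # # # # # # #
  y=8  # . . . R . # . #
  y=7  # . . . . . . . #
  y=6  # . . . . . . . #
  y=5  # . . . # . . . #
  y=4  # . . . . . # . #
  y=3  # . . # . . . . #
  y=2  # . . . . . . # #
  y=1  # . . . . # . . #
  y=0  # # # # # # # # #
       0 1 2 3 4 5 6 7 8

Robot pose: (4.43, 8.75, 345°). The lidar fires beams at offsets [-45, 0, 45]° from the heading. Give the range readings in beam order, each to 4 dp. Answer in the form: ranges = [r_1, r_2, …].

ranges = [4.3301, 1.6254, 0.5000]

beam 1: φ=-45°, α=300°
  d=(0.5000,-0.8660)  start (4,8)  tX=1.1400 tY=0.8660  stride 1/|dx|=2.0000 1/|dy|=1.1547
    cross y-line → (4,7), t=0.8660
    cross x-line → (5,7), t=1.1400
    cross y-line → (5,6), t=2.0207
    cross x-line → (6,6), t=3.1400
    cross y-line → (6,5), t=3.1754
    cross y-line → (6,4), t=4.3301 (wall)
  → r_1 = 4.3301
beam 2: φ=0°, α=345°
  d=(0.9659,-0.2588)  start (4,8)  tX=0.5901 tY=2.8978  stride 1/|dx|=1.0353 1/|dy|=3.8637
    cross x-line → (5,8), t=0.5901
    cross x-line → (6,8), t=1.6254 (wall)
  → r_2 = 1.6254
beam 3: φ=45°, α=30°
  d=(0.8660,0.5000)  start (4,8)  tX=0.6582 tY=0.5000  stride 1/|dx|=1.1547 1/|dy|=2.0000
    cross y-line → (4,9), t=0.5000 (wall)
  → r_3 = 0.5000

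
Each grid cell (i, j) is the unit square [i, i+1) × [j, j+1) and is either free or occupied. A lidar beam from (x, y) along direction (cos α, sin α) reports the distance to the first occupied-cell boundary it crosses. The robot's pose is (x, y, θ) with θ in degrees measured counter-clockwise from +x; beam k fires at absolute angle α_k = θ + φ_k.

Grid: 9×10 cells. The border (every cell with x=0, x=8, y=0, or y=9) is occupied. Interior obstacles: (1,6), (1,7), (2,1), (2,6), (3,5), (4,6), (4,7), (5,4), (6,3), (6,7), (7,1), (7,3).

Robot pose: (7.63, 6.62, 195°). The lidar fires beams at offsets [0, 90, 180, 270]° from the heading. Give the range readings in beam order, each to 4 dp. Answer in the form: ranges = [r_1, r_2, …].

ranges = [3.7581, 1.4296, 0.3831, 2.4640]

beam 1: φ=0°, α=195°
  cosα=-0.9659 sinα=-0.2588 | (7,6) | tMaxX 0.6522 tMaxY 2.3955 | tΔX 1.0353 tΔY 3.8637
    t=0.6522 [x] (6,6)
    t=1.6875 [x] (5,6)
    t=2.3955 [y] (5,5)
    t=2.7228 [x] (4,5)
    t=3.7581 [x] (3,5) — stop
  → r_1 = 3.7581
beam 2: φ=90°, α=285°
  cosα=0.2588 sinα=-0.9659 | (7,6) | tMaxX 1.4296 tMaxY 0.6419 | tΔX 3.8637 tΔY 1.0353
    t=0.6419 [y] (7,5)
    t=1.4296 [x] (8,5) — stop
  → r_2 = 1.4296
beam 3: φ=180°, α=15°
  cosα=0.9659 sinα=0.2588 | (7,6) | tMaxX 0.3831 tMaxY 1.4682 | tΔX 1.0353 tΔY 3.8637
    t=0.3831 [x] (8,6) — stop
  → r_3 = 0.3831
beam 4: φ=270°, α=105°
  cosα=-0.2588 sinα=0.9659 | (7,6) | tMaxX 2.4341 tMaxY 0.3934 | tΔX 3.8637 tΔY 1.0353
    t=0.3934 [y] (7,7)
    t=1.4287 [y] (7,8)
    t=2.4341 [x] (6,8)
    t=2.4640 [y] (6,9) — stop
  → r_4 = 2.4640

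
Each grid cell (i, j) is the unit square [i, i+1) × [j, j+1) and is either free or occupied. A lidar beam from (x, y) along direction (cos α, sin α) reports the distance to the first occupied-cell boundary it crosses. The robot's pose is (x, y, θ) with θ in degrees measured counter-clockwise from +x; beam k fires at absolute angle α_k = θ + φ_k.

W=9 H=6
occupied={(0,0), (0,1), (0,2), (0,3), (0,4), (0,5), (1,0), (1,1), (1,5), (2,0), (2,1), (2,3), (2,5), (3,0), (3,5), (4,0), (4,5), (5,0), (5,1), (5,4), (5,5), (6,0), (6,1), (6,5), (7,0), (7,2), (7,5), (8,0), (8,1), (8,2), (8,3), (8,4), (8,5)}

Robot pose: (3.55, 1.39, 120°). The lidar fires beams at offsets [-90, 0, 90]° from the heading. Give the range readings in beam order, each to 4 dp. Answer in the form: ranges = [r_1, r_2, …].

beam 1: φ=-90°, α=30°
  direction (0.8660, 0.5000); cell (3,1); t to first gridline: x 0.5196, y 1.2200 (then +1.1547 / +2.0000)
    (4,1) via x @ 0.5196
    (4,2) via y @ 1.2200
    (5,2) via x @ 1.6743
    (6,2) via x @ 2.8290
    (6,3) via y @ 3.2200
    (7,3) via x @ 3.9837
    (8,3) via x @ 5.1384  # hit
  → r_1 = 5.1384
beam 2: φ=0°, α=120°
  direction (-0.5000, 0.8660); cell (3,1); t to first gridline: x 1.1000, y 0.7044 (then +2.0000 / +1.1547)
    (3,2) via y @ 0.7044
    (2,2) via x @ 1.1000
    (2,3) via y @ 1.8591  # hit
  → r_2 = 1.8591
beam 3: φ=90°, α=210°
  direction (-0.8660, -0.5000); cell (3,1); t to first gridline: x 0.6351, y 0.7800 (then +1.1547 / +2.0000)
    (2,1) via x @ 0.6351  # hit
  → r_3 = 0.6351

ranges = [5.1384, 1.8591, 0.6351]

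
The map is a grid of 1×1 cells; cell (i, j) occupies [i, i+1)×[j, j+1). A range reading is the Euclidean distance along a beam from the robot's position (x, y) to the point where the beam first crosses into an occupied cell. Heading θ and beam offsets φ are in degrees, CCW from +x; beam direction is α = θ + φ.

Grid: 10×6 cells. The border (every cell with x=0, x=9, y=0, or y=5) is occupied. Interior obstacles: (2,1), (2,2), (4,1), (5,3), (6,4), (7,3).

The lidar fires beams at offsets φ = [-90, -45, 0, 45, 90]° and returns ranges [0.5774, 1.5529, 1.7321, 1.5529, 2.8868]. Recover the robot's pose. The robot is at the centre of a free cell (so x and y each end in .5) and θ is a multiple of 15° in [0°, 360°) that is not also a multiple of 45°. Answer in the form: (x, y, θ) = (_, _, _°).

Candidates: 26 free-cell centres × 16 headings = 416 poses. Raycast each; keep the one whose scan matches to 4 dp.
  (6.5, 3.5, 120°): beam 2 = 0.5176 ≠ 1.5529 ✗
  (6.5, 2.5, 330°): beam 1 = 1.7321 ≠ 0.5774 ✗
  (5.5, 2.5, 345°): beam 1 = 1.5529 ≠ 0.5774 ✗
  …
  (7.5, 1.5, 30°): r_1=0.5774, r_2=1.5529, r_3=1.7321, r_4=1.5529, r_5=2.8868 — all match ✓
Unique over the lattice → pose = (7.5, 1.5, 30°).

(x, y, θ) = (7.5, 1.5, 30°)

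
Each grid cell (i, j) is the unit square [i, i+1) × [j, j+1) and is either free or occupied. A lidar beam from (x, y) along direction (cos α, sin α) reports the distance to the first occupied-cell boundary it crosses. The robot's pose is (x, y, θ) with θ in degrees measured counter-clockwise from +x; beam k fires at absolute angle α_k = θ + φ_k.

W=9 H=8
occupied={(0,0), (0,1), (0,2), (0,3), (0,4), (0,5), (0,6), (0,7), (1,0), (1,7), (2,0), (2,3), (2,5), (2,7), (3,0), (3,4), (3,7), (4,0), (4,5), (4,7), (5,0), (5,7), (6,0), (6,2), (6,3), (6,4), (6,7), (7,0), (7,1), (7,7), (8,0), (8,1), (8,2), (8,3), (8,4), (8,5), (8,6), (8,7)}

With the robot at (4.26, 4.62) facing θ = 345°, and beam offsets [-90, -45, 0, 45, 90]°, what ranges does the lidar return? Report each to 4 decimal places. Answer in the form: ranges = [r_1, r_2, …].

beam 1: φ=-90°, α=255°
  dir = (cos 255°, sin 255°) = (-0.2588, -0.9659); from cell (4,4)
  next x-line at t=1.0046, next y-line at t=0.6419; Δt_x=3.8637, Δt_y=1.0353
    y: enter (4,3) at t=0.6419
    x: enter (3,3) at t=1.0046
    y: enter (3,2) at t=1.6771
    y: enter (3,1) at t=2.7124
    y: enter (3,0) at t=3.7477 ← occupied
  → r_1 = 3.7477
beam 2: φ=-45°, α=300°
  dir = (cos 300°, sin 300°) = (0.5000, -0.8660); from cell (4,4)
  next x-line at t=1.4800, next y-line at t=0.7159; Δt_x=2.0000, Δt_y=1.1547
    y: enter (4,3) at t=0.7159
    x: enter (5,3) at t=1.4800
    y: enter (5,2) at t=1.8706
    y: enter (5,1) at t=3.0253
    x: enter (6,1) at t=3.4800
    y: enter (6,0) at t=4.1800 ← occupied
  → r_2 = 4.1800
beam 3: φ=0°, α=345°
  dir = (cos 345°, sin 345°) = (0.9659, -0.2588); from cell (4,4)
  next x-line at t=0.7661, next y-line at t=2.3955; Δt_x=1.0353, Δt_y=3.8637
    x: enter (5,4) at t=0.7661
    x: enter (6,4) at t=1.8014 ← occupied
  → r_3 = 1.8014
beam 4: φ=45°, α=30°
  dir = (cos 30°, sin 30°) = (0.8660, 0.5000); from cell (4,4)
  next x-line at t=0.8545, next y-line at t=0.7600; Δt_x=1.1547, Δt_y=2.0000
    y: enter (4,5) at t=0.7600 ← occupied
  → r_4 = 0.7600
beam 5: φ=90°, α=75°
  dir = (cos 75°, sin 75°) = (0.2588, 0.9659); from cell (4,4)
  next x-line at t=2.8591, next y-line at t=0.3934; Δt_x=3.8637, Δt_y=1.0353
    y: enter (4,5) at t=0.3934 ← occupied
  → r_5 = 0.3934

ranges = [3.7477, 4.1800, 1.8014, 0.7600, 0.3934]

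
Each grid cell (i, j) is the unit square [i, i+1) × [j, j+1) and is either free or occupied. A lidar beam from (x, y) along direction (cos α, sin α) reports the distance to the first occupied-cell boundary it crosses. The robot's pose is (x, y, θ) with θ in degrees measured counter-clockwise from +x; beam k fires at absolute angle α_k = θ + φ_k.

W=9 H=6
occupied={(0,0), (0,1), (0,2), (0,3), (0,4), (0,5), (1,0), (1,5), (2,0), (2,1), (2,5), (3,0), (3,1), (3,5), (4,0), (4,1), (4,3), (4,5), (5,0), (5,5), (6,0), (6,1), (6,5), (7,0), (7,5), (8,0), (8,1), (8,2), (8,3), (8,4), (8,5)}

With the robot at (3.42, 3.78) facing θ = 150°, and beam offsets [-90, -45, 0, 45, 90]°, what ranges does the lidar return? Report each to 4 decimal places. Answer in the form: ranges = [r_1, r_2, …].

ranges = [1.4087, 1.2630, 2.4400, 2.5054, 2.0554]

beam 1: φ=-90°, α=60°
  d=(0.5000,0.8660)  start (3,3)  tX=1.1600 tY=0.2540  stride 1/|dx|=2.0000 1/|dy|=1.1547
    cross y-line → (3,4), t=0.2540
    cross x-line → (4,4), t=1.1600
    cross y-line → (4,5), t=1.4087 (wall)
  → r_1 = 1.4087
beam 2: φ=-45°, α=105°
  d=(-0.2588,0.9659)  start (3,3)  tX=1.6228 tY=0.2278  stride 1/|dx|=3.8637 1/|dy|=1.0353
    cross y-line → (3,4), t=0.2278
    cross y-line → (3,5), t=1.2630 (wall)
  → r_2 = 1.2630
beam 3: φ=0°, α=150°
  d=(-0.8660,0.5000)  start (3,3)  tX=0.4850 tY=0.4400  stride 1/|dx|=1.1547 1/|dy|=2.0000
    cross y-line → (3,4), t=0.4400
    cross x-line → (2,4), t=0.4850
    cross x-line → (1,4), t=1.6397
    cross y-line → (1,5), t=2.4400 (wall)
  → r_3 = 2.4400
beam 4: φ=45°, α=195°
  d=(-0.9659,-0.2588)  start (3,3)  tX=0.4348 tY=3.0137  stride 1/|dx|=1.0353 1/|dy|=3.8637
    cross x-line → (2,3), t=0.4348
    cross x-line → (1,3), t=1.4701
    cross x-line → (0,3), t=2.5054 (wall)
  → r_4 = 2.5054
beam 5: φ=90°, α=240°
  d=(-0.5000,-0.8660)  start (3,3)  tX=0.8400 tY=0.9007  stride 1/|dx|=2.0000 1/|dy|=1.1547
    cross x-line → (2,3), t=0.8400
    cross y-line → (2,2), t=0.9007
    cross y-line → (2,1), t=2.0554 (wall)
  → r_5 = 2.0554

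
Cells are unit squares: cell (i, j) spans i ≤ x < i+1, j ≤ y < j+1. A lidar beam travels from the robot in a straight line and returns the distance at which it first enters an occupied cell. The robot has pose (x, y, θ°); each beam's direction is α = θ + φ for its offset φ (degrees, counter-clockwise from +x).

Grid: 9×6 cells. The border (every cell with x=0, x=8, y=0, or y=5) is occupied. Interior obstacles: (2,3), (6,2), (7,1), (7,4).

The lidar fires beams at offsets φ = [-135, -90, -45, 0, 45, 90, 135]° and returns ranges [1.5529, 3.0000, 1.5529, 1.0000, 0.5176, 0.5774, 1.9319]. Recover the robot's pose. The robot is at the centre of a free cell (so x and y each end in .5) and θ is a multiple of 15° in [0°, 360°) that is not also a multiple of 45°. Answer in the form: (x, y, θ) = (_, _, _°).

The pose lattice has 24·16 = 384 candidates. Test each by forward raycasting.
  (1.5, 1.5, 240°): beam 1 = 1.9319 ≠ 1.5529 ✗
  (4.5, 3.5, 120°): beam 1 = 1.9319 ≠ 1.5529 ✗
  (6.5, 1.5, 120°): beam 1 = 0.5176 ≠ 1.5529 ✗
  (1.5, 3.5, 195°): beam 1 = 1.7321 ≠ 1.5529 ✗
  (3.5, 3.5, 15°): beam 1 = 2.8868 ≠ 1.5529 ✗
  …
  (2.5, 1.5, 210°): r_1=1.5529, r_2=3.0000, r_3=1.5529, r_4=1.0000, r_5=0.5176, r_6=0.5774, r_7=1.9319 — all match ✓
No second candidate reproduces the full scan.

(x, y, θ) = (2.5, 1.5, 210°)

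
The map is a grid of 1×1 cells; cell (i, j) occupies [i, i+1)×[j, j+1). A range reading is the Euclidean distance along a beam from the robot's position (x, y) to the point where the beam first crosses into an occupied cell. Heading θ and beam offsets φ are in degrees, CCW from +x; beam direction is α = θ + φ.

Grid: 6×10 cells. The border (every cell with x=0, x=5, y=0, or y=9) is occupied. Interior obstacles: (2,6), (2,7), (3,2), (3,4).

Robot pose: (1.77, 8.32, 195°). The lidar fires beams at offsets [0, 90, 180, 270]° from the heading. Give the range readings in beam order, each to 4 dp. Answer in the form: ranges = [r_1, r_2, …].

ranges = [0.7972, 0.8887, 2.6273, 0.7040]

beam 1: φ=0°, α=195°
  dir = (cos 195°, sin 195°) = (-0.9659, -0.2588); from cell (1,8)
  next x-line at t=0.7972, next y-line at t=1.2364; Δt_x=1.0353, Δt_y=3.8637
    x: enter (0,8) at t=0.7972 ← occupied
  → r_1 = 0.7972
beam 2: φ=90°, α=285°
  dir = (cos 285°, sin 285°) = (0.2588, -0.9659); from cell (1,8)
  next x-line at t=0.8887, next y-line at t=0.3313; Δt_x=3.8637, Δt_y=1.0353
    y: enter (1,7) at t=0.3313
    x: enter (2,7) at t=0.8887 ← occupied
  → r_2 = 0.8887
beam 3: φ=180°, α=15°
  dir = (cos 15°, sin 15°) = (0.9659, 0.2588); from cell (1,8)
  next x-line at t=0.2381, next y-line at t=2.6273; Δt_x=1.0353, Δt_y=3.8637
    x: enter (2,8) at t=0.2381
    x: enter (3,8) at t=1.2734
    x: enter (4,8) at t=2.3087
    y: enter (4,9) at t=2.6273 ← occupied
  → r_3 = 2.6273
beam 4: φ=270°, α=105°
  dir = (cos 105°, sin 105°) = (-0.2588, 0.9659); from cell (1,8)
  next x-line at t=2.9751, next y-line at t=0.7040; Δt_x=3.8637, Δt_y=1.0353
    y: enter (1,9) at t=0.7040 ← occupied
  → r_4 = 0.7040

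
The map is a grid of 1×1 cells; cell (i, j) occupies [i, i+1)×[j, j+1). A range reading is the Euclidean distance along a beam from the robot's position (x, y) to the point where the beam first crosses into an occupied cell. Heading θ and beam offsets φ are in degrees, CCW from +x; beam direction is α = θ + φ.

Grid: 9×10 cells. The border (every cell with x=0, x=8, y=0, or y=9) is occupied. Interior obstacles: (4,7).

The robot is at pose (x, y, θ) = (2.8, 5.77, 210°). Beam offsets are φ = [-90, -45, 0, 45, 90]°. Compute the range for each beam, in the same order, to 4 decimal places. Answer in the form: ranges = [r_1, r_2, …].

beam 1: φ=-90°, α=120°
  cosα=-0.5000 sinα=0.8660 | (2,5) | tMaxX 1.6000 tMaxY 0.2656 | tΔX 2.0000 tΔY 1.1547
    t=0.2656 [y] (2,6)
    t=1.4203 [y] (2,7)
    t=1.6000 [x] (1,7)
    t=2.5750 [y] (1,8)
    t=3.6000 [x] (0,8) — stop
  → r_1 = 3.6000
beam 2: φ=-45°, α=165°
  cosα=-0.9659 sinα=0.2588 | (2,5) | tMaxX 0.8282 tMaxY 0.8887 | tΔX 1.0353 tΔY 3.8637
    t=0.8282 [x] (1,5)
    t=0.8887 [y] (1,6)
    t=1.8635 [x] (0,6) — stop
  → r_2 = 1.8635
beam 3: φ=0°, α=210°
  cosα=-0.8660 sinα=-0.5000 | (2,5) | tMaxX 0.9238 tMaxY 1.5400 | tΔX 1.1547 tΔY 2.0000
    t=0.9238 [x] (1,5)
    t=1.5400 [y] (1,4)
    t=2.0785 [x] (0,4) — stop
  → r_3 = 2.0785
beam 4: φ=45°, α=255°
  cosα=-0.2588 sinα=-0.9659 | (2,5) | tMaxX 3.0910 tMaxY 0.7972 | tΔX 3.8637 tΔY 1.0353
    t=0.7972 [y] (2,4)
    t=1.8324 [y] (2,3)
    t=2.8677 [y] (2,2)
    t=3.0910 [x] (1,2)
    t=3.9030 [y] (1,1)
    t=4.9383 [y] (1,0) — stop
  → r_4 = 4.9383
beam 5: φ=90°, α=300°
  cosα=0.5000 sinα=-0.8660 | (2,5) | tMaxX 0.4000 tMaxY 0.8891 | tΔX 2.0000 tΔY 1.1547
    t=0.4000 [x] (3,5)
    t=0.8891 [y] (3,4)
    t=2.0438 [y] (3,3)
    t=2.4000 [x] (4,3)
    t=3.1985 [y] (4,2)
    t=4.3532 [y] (4,1)
    t=4.4000 [x] (5,1)
    t=5.5079 [y] (5,0) — stop
  → r_5 = 5.5079

ranges = [3.6000, 1.8635, 2.0785, 4.9383, 5.5079]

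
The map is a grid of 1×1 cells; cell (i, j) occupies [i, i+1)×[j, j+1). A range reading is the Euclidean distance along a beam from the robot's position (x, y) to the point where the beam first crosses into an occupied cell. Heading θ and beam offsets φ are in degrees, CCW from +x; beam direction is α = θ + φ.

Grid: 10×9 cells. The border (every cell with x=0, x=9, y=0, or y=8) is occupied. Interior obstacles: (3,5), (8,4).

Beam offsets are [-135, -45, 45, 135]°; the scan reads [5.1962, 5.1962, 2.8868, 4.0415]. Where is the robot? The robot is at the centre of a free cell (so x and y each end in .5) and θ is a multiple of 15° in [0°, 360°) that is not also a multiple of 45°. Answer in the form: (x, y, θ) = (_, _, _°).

(x, y, θ) = (5.5, 3.5, 195°)

Candidates: 54 free-cell centres × 16 headings = 864 poses. Raycast each; keep the one whose scan matches to 4 dp.
  (4.5, 5.5, 330°): beam 1 = 0.5176 ≠ 5.1962 ✗
  (2.5, 4.5, 345°): beam 1 = 1.7321 ≠ 5.1962 ✗
  (6.5, 5.5, 105°): beam 1 = 1.7321 ≠ 5.1962 ✗
  (8.5, 3.5, 150°): beam 1 = 0.5176 ≠ 5.1962 ✗
  …
  (5.5, 3.5, 195°): r_1=5.1962, r_2=5.1962, r_3=2.8868, r_4=4.0415 — all match ✓
Only this pose fits every beam.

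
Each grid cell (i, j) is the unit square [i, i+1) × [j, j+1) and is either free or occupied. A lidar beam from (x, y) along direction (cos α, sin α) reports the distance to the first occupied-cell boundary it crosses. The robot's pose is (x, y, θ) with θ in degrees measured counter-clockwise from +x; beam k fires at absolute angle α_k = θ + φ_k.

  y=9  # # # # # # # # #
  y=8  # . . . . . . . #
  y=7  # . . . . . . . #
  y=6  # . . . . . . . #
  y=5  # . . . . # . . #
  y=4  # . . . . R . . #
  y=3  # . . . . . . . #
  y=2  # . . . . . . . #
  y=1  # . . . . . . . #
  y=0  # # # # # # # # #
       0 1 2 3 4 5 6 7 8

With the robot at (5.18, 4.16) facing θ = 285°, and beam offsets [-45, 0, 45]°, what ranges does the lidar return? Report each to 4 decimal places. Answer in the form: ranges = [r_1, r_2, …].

ranges = [3.6489, 3.2715, 3.2563]

beam 1: φ=-45°, α=240°
  direction (-0.5000, -0.8660); cell (5,4); t to first gridline: x 0.3600, y 0.1848 (then +2.0000 / +1.1547)
    (5,3) via y @ 0.1848
    (4,3) via x @ 0.3600
    (4,2) via y @ 1.3395
    (3,2) via x @ 2.3600
    (3,1) via y @ 2.4942
    (3,0) via y @ 3.6489  # hit
  → r_1 = 3.6489
beam 2: φ=0°, α=285°
  direction (0.2588, -0.9659); cell (5,4); t to first gridline: x 3.1682, y 0.1656 (then +3.8637 / +1.0353)
    (5,3) via y @ 0.1656
    (5,2) via y @ 1.2009
    (5,1) via y @ 2.2362
    (6,1) via x @ 3.1682
    (6,0) via y @ 3.2715  # hit
  → r_2 = 3.2715
beam 3: φ=45°, α=330°
  direction (0.8660, -0.5000); cell (5,4); t to first gridline: x 0.9469, y 0.3200 (then +1.1547 / +2.0000)
    (5,3) via y @ 0.3200
    (6,3) via x @ 0.9469
    (7,3) via x @ 2.1016
    (7,2) via y @ 2.3200
    (8,2) via x @ 3.2563  # hit
  → r_3 = 3.2563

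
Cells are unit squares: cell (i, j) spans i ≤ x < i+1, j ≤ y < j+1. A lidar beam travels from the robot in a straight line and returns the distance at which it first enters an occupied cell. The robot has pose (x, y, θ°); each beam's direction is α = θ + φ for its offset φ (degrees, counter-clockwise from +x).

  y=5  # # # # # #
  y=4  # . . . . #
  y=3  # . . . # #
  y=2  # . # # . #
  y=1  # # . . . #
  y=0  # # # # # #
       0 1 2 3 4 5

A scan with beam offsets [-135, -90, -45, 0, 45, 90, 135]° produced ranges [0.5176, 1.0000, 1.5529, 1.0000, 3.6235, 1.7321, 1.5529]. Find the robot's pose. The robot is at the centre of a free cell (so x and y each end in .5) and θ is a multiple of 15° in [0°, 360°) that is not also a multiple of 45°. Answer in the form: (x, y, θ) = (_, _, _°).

The pose lattice has 12·16 = 192 candidates. Test each by forward raycasting.
  (2.5, 3.5, 210°): beam 1 = 1.5529 ≠ 0.5176 ✗
  (3.5, 4.5, 345°): beam 1 = 2.8868 ≠ 0.5176 ✗
  (3.5, 1.5, 15°): beam 1 = 0.5774 ≠ 0.5176 ✗
  (1.5, 2.5, 300°): beam 2 = 0.5774 ≠ 1.0000 ✗
  …
  (1.5, 3.5, 330°): r_1=0.5176, r_2=1.0000, r_3=1.5529, r_4=1.0000, r_5=3.6235, r_6=1.7321, r_7=1.5529 — all match ✓
No second candidate reproduces the full scan.

(x, y, θ) = (1.5, 3.5, 330°)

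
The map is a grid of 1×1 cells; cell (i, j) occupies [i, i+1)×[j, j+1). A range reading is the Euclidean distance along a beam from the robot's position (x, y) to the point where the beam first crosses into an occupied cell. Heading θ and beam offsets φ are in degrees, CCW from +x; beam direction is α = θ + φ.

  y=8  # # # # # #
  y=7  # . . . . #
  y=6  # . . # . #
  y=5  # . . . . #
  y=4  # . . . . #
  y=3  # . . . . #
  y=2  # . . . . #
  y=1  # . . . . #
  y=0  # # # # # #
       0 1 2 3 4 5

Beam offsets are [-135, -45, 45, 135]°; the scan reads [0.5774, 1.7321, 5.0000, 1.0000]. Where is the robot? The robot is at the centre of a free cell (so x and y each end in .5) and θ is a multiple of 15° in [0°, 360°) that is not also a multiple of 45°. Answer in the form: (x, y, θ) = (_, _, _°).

(x, y, θ) = (3.5, 1.5, 75°)

Candidates: 27 free-cell centres × 16 headings = 432 poses. Raycast each; keep the one whose scan matches to 4 dp.
  (2.5, 1.5, 195°): beam 1 = 5.0000 ≠ 0.5774 ✗
  (4.5, 6.5, 150°): beam 1 = 0.5176 ≠ 0.5774 ✗
  (1.5, 5.5, 300°): beam 1 = 0.5176 ≠ 0.5774 ✗
  (1.5, 7.5, 60°): beam 1 = 6.7293 ≠ 0.5774 ✗
  (2.5, 1.5, 60°): beam 1 = 0.5176 ≠ 0.5774 ✗
  …
  (3.5, 1.5, 75°): r_1=0.5774, r_2=1.7321, r_3=5.0000, r_4=1.0000 — all match ✓
Unique over the lattice → pose = (3.5, 1.5, 75°).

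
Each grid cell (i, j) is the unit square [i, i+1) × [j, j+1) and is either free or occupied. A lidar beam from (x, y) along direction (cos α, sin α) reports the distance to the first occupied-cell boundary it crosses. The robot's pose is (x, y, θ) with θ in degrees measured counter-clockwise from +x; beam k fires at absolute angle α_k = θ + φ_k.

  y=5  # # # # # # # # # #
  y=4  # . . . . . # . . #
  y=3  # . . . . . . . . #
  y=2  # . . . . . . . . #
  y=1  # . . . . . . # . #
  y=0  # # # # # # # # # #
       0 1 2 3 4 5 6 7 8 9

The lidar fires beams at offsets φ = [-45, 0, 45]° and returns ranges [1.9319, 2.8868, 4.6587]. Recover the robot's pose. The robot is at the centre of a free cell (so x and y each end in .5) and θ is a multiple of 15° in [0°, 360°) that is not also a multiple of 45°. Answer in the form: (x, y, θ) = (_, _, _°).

Candidates: 30 free-cell centres × 16 headings = 480 poses. Raycast each; keep the one whose scan matches to 4 dp.
  (2.5, 1.5, 105°): beam 1 = 4.0415 ≠ 1.9319 ✗
  (1.5, 3.5, 195°): beam 1 = 0.5774 ≠ 1.9319 ✗
  (2.5, 3.5, 210°): beam 1 = 1.5529 ≠ 1.9319 ✗
  (3.5, 2.5, 255°): beam 1 = 2.8868 ≠ 1.9319 ✗
  (5.5, 3.5, 60°): beam 1 = 3.6235 ≠ 1.9319 ✗
  …
  (5.5, 2.5, 120°): r_1=1.9319, r_2=2.8868, r_3=4.6587 — all match ✓
No second candidate reproduces the full scan.

(x, y, θ) = (5.5, 2.5, 120°)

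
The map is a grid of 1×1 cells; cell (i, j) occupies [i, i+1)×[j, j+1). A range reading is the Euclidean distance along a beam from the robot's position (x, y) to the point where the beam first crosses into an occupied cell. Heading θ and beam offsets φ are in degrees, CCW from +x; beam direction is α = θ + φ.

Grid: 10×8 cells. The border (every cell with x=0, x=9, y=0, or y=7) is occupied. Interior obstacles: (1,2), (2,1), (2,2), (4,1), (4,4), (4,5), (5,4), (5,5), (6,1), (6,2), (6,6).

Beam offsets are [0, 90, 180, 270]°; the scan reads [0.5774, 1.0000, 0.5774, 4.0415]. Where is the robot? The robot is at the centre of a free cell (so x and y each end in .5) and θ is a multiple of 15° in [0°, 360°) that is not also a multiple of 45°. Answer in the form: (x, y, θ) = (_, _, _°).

Candidates: 37 free-cell centres × 16 headings = 592 poses. Raycast each; keep the one whose scan matches to 4 dp.
  (5.5, 1.5, 60°): beam 1 = 1.0000 ≠ 0.5774 ✗
  (5.5, 2.5, 330°): beam 2 = 5.1962 ≠ 1.0000 ✗
  (8.5, 3.5, 330°): beam 3 = 2.8868 ≠ 0.5774 ✗
  (3.5, 6.5, 240°): beam 1 = 4.0415 ≠ 0.5774 ✗
  …
  (4.5, 6.5, 300°): r_1=0.5774, r_2=1.0000, r_3=0.5774, r_4=4.0415 — all match ✓
Only this pose fits every beam.

(x, y, θ) = (4.5, 6.5, 300°)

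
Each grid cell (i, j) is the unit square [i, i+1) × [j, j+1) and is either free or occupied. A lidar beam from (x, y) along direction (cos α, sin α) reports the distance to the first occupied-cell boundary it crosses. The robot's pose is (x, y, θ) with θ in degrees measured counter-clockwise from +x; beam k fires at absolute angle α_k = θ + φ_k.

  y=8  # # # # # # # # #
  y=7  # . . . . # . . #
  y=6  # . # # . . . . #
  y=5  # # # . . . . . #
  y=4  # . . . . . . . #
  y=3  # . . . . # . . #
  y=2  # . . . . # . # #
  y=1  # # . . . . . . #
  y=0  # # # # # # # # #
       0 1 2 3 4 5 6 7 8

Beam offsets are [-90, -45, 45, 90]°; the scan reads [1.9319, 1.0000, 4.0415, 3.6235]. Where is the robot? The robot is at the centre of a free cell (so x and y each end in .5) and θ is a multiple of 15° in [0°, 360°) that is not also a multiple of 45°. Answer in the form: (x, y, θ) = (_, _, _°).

(x, y, θ) = (4.5, 1.5, 75°)

Enumerate (i+0.5, j+0.5, θ) over the 40 free cells and 16 admissible headings. For each, cast all 4 beams and compare to the given ranges.
  (6.5, 6.5, 240°): beam 1 = 1.0000 ≠ 1.9319 ✗
  (3.5, 3.5, 60°): beam 1 = 1.7321 ≠ 1.9319 ✗
  (6.5, 6.5, 330°): beam 1 = 2.8868 ≠ 1.9319 ✗
  (7.5, 5.5, 255°): beam 1 = 3.6235 ≠ 1.9319 ✗
  …
  (4.5, 1.5, 75°): r_1=1.9319, r_2=1.0000, r_3=4.0415, r_4=3.6235 — all match ✓
Only this pose fits every beam.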